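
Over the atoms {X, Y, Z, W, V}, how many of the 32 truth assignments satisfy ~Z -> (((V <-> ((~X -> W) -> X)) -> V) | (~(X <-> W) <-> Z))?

30

Initial set: {(~Z -> (((V <-> ((~X -> W) -> X)) -> V) | (~(X <-> W) <-> Z)))}.
(~Z -> (((V <-> ((~X -> W) -> X)) -> V) | (~(X <-> W) <-> Z))): β-rule — branch into ~~Z  //  (((V <-> ((~X -> W) -> X)) -> V) | (~(X <-> W) <-> Z)).
  branch 1 (add ~~Z):
    ○ open, literals {Z=true}.
  branch 2 (add (((V <-> ((~X -> W) -> X)) -> V) | (~(X <-> W) <-> Z))):
    (((V <-> ((~X -> W) -> X)) -> V) | (~(X <-> W) <-> Z)): β-rule — branch into ((V <-> ((~X -> W) -> X)) -> V)  //  (~(X <-> W) <-> Z).
      branch 2.1 (add ((V <-> ((~X -> W) -> X)) -> V)):
        ((V <-> ((~X -> W) -> X)) -> V): β-rule — branch into ~(V <-> ((~X -> W) -> X))  //  V.
          branch 2.1.1 (add ~(V <-> ((~X -> W) -> X))):
            ~(V <-> ((~X -> W) -> X)): β-rule — branch into V, ~((~X -> W) -> X)  //  ~V, ((~X -> W) -> X).
              branch 2.1.1.1 (add V, ~((~X -> W) -> X)):
                ~((~X -> W) -> X): α-rule — add (~X -> W), ~X.
                (~X -> W): β-rule — branch into ~~X  //  W.
                  branch 2.1.1.1.1 (add ~~X):
                    × closes — contains both X and ~X.
                  branch 2.1.1.1.2 (add W):
                    ○ open, literals {V=true, W=true, X=false}.
              branch 2.1.1.2 (add ~V, ((~X -> W) -> X)):
                ((~X -> W) -> X): β-rule — branch into ~(~X -> W)  //  X.
                  branch 2.1.1.2.1 (add ~(~X -> W)):
                    ~(~X -> W): α-rule — add ~X, ~W.
                    ○ open, literals {V=false, W=false, X=false}.
                  branch 2.1.1.2.2 (add X):
                    ○ open, literals {V=false, X=true}.
          branch 2.1.2 (add V):
            ○ open, literals {V=true}.
      branch 2.2 (add (~(X <-> W) <-> Z)):
        (~(X <-> W) <-> Z): β-rule — branch into ~(X <-> W), Z  //  ~~(X <-> W), ~Z.
          branch 2.2.1 (add ~(X <-> W), Z):
            ~(X <-> W): β-rule — branch into X, ~W  //  ~X, W.
              branch 2.2.1.1 (add X, ~W):
                ○ open, literals {W=false, X=true, Z=true}.
              branch 2.2.1.2 (add ~X, W):
                ○ open, literals {W=true, X=false, Z=true}.
          branch 2.2.2 (add ~~(X <-> W), ~Z):
            ~~(X <-> W): β-rule — branch into X, W  //  ~X, ~W.
              branch 2.2.2.1 (add X, W):
                ○ open, literals {W=true, X=true, Z=false}.
              branch 2.2.2.2 (add ~X, ~W):
                ○ open, literals {W=false, X=false, Z=false}.
1 branch closed, 9 open.
Each open branch fixes some atoms; the unmentioned ones are free. Counting distinct full assignments: branch {Z=true} (X, Y, W, V) contributes 16 new; branch {V=true, W=true, X=false} (Y, Z) contributes 2 new; branch {V=false, W=false, X=false} (Y, Z) contributes 2 new; branch {V=false, X=true} (Y, Z, W) contributes 4 new; branch {V=true} (X, Y, Z, W) contributes 6 new; branch {W=false, X=true, Z=true} (Y, V) contributes 0 new; branch {W=true, X=false, Z=true} (Y, V) contributes 0 new; branch {W=true, X=true, Z=false} (Y, V) contributes 0 new; branch {W=false, X=false, Z=false} (Y, V) contributes 0 new. Total: 30.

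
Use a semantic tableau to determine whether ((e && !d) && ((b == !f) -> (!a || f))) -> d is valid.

Not valid

Assume the negation and expand:
Initial set: {!(((e && !d) && ((b == !f) -> (!a || f))) -> d)}.
!(((e && !d) && ((b == !f) -> (!a || f))) -> d): α-rule — add ((e && !d) && ((b == !f) -> (!a || f))), !d.
((e && !d) && ((b == !f) -> (!a || f))): α-rule — add (e && !d), ((b == !f) -> (!a || f)).
(e && !d): α-rule — add e, !d.
((b == !f) -> (!a || f)): β-rule — branch into !(b == !f)  //  (!a || f).
  branch 1 (add !(b == !f)):
    !(b == !f): β-rule — branch into b, !!f  //  !b, !f.
      branch 1.1 (add b, !!f):
        ○ open, literals {b=T, d=F, e=T, f=T}.
      branch 1.2 (add !b, !f):
        ○ open, literals {b=F, d=F, e=T, f=F}.
  branch 2 (add (!a || f)):
    (!a || f): β-rule — branch into !a  //  f.
      branch 2.1 (add !a):
        ○ open, literals {a=F, d=F, e=T}.
      branch 2.2 (add f):
        ○ open, literals {d=F, e=T, f=T}.
0 branches closed, 4 open.
An open branch gives a countermodel: b=T, d=F, e=T, f=T (unmentioned atoms arbitrary); under it the original formula is false.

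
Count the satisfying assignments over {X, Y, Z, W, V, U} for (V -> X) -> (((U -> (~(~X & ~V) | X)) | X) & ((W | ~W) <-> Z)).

Initial set: {((V -> X) -> (((U -> (~(~X & ~V) | X)) | X) & ((W | ~W) <-> Z)))}.
((V -> X) -> (((U -> (~(~X & ~V) | X)) | X) & ((W | ~W) <-> Z))): β-rule — branch into ~(V -> X)  //  (((U -> (~(~X & ~V) | X)) | X) & ((W | ~W) <-> Z)).
  branch 1 (add ~(V -> X)):
    ~(V -> X): α-rule — add V, ~X.
    ○ open, literals {V=true, X=false}.
  branch 2 (add (((U -> (~(~X & ~V) | X)) | X) & ((W | ~W) <-> Z))):
    (((U -> (~(~X & ~V) | X)) | X) & ((W | ~W) <-> Z)): α-rule — add ((U -> (~(~X & ~V) | X)) | X), ((W | ~W) <-> Z).
    ((U -> (~(~X & ~V) | X)) | X): β-rule — branch into (U -> (~(~X & ~V) | X))  //  X.
      branch 2.1 (add (U -> (~(~X & ~V) | X))):
        ((W | ~W) <-> Z): β-rule — branch into (W | ~W), Z  //  ~(W | ~W), ~Z.
          branch 2.1.1 (add (W | ~W), Z):
            (U -> (~(~X & ~V) | X)): β-rule — branch into ~U  //  (~(~X & ~V) | X).
              branch 2.1.1.1 (add ~U):
                (W | ~W): β-rule — branch into W  //  ~W.
                  branch 2.1.1.1.1 (add W):
                    ○ open, literals {U=false, W=true, Z=true}.
                  branch 2.1.1.1.2 (add ~W):
                    ○ open, literals {U=false, W=false, Z=true}.
              branch 2.1.1.2 (add (~(~X & ~V) | X)):
                (W | ~W): β-rule — branch into W  //  ~W.
                  branch 2.1.1.2.1 (add W):
                    (~(~X & ~V) | X): β-rule — branch into ~(~X & ~V)  //  X.
                      branch 2.1.1.2.1.1 (add ~(~X & ~V)):
                        ~(~X & ~V): β-rule — branch into ~~X  //  ~~V.
                          branch 2.1.1.2.1.1.1 (add ~~X):
                            ○ open, literals {W=true, X=true, Z=true}.
                          branch 2.1.1.2.1.1.2 (add ~~V):
                            ○ open, literals {V=true, W=true, Z=true}.
                      branch 2.1.1.2.1.2 (add X):
                        ○ open, literals {W=true, X=true, Z=true}.
                  branch 2.1.1.2.2 (add ~W):
                    (~(~X & ~V) | X): β-rule — branch into ~(~X & ~V)  //  X.
                      branch 2.1.1.2.2.1 (add ~(~X & ~V)):
                        ~(~X & ~V): β-rule — branch into ~~X  //  ~~V.
                          branch 2.1.1.2.2.1.1 (add ~~X):
                            ○ open, literals {W=false, X=true, Z=true}.
                          branch 2.1.1.2.2.1.2 (add ~~V):
                            ○ open, literals {V=true, W=false, Z=true}.
                      branch 2.1.1.2.2.2 (add X):
                        ○ open, literals {W=false, X=true, Z=true}.
          branch 2.1.2 (add ~(W | ~W), ~Z):
            ~(W | ~W): α-rule — add ~W, ~~W.
            × closes — contains both W and ~W.
      branch 2.2 (add X):
        ((W | ~W) <-> Z): β-rule — branch into (W | ~W), Z  //  ~(W | ~W), ~Z.
          branch 2.2.1 (add (W | ~W), Z):
            (W | ~W): β-rule — branch into W  //  ~W.
              branch 2.2.1.1 (add W):
                ○ open, literals {W=true, X=true, Z=true}.
              branch 2.2.1.2 (add ~W):
                ○ open, literals {W=false, X=true, Z=true}.
          branch 2.2.2 (add ~(W | ~W), ~Z):
            ~(W | ~W): α-rule — add ~W, ~~W.
            × closes — contains both W and ~W.
2 branches closed, 11 open.
Each open branch fixes some atoms; the unmentioned ones are free. Counting distinct full assignments: branch {V=true, X=false} (Y, Z, W, U) contributes 16 new; branch {U=false, W=true, Z=true} (X, Y, V) contributes 6 new; branch {U=false, W=false, Z=true} (X, Y, V) contributes 6 new; branch {W=true, X=true, Z=true} (Y, V, U) contributes 4 new; branch {V=true, W=true, Z=true} (X, Y, U) contributes 0 new; branch {W=true, X=true, Z=true} (Y, V, U) contributes 0 new; branch {W=false, X=true, Z=true} (Y, V, U) contributes 4 new; branch {V=true, W=false, Z=true} (X, Y, U) contributes 0 new; branch {W=false, X=true, Z=true} (Y, V, U) contributes 0 new; branch {W=true, X=true, Z=true} (Y, V, U) contributes 0 new; branch {W=false, X=true, Z=true} (Y, V, U) contributes 0 new. Total: 36.

36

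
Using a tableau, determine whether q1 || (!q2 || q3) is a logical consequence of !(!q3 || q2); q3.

Initial set: {!(!q3 || q2); q3; !(q1 || (!q2 || q3))}.
!(!q3 || q2): α-rule — add !!q3, !q2.
!(q1 || (!q2 || q3)): α-rule — add !q1, !(!q2 || q3).
!(!q2 || q3): α-rule — add !!q2, !q3.
× closes — contains both q2 and !q2.
All 1 branch closes.
Every branch closed, so the premises entail the conclusion.

Yes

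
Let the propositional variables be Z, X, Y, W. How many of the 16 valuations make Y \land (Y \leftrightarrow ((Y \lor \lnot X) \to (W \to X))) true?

Initial set: {(Y \land (Y \leftrightarrow ((Y \lor \lnot X) \to (W \to X))))}.
(Y \land (Y \leftrightarrow ((Y \lor \lnot X) \to (W \to X)))): α-rule — add Y, (Y \leftrightarrow ((Y \lor \lnot X) \to (W \to X))).
(Y \leftrightarrow ((Y \lor \lnot X) \to (W \to X))): β-rule — branch into Y, ((Y \lor \lnot X) \to (W \to X))  //  \lnot Y, \lnot ((Y \lor \lnot X) \to (W \to X)).
  branch 1 (add Y, ((Y \lor \lnot X) \to (W \to X))):
    ((Y \lor \lnot X) \to (W \to X)): β-rule — branch into \lnot (Y \lor \lnot X)  //  (W \to X).
      branch 1.1 (add \lnot (Y \lor \lnot X)):
        \lnot (Y \lor \lnot X): α-rule — add \lnot Y, \lnot \lnot X.
        × closes — contains both Y and \lnot Y.
      branch 1.2 (add (W \to X)):
        (W \to X): β-rule — branch into \lnot W  //  X.
          branch 1.2.1 (add \lnot W):
            ○ open, literals {W=F, Y=T}.
          branch 1.2.2 (add X):
            ○ open, literals {X=T, Y=T}.
  branch 2 (add \lnot Y, \lnot ((Y \lor \lnot X) \to (W \to X))):
    × closes — contains both Y and \lnot Y.
2 branches closed, 2 open.
Each open branch fixes some atoms; the unmentioned ones are free. Counting distinct full assignments: branch {W=F, Y=T} (Z, X) contributes 4 new; branch {X=T, Y=T} (Z, W) contributes 2 new. Total: 6.

6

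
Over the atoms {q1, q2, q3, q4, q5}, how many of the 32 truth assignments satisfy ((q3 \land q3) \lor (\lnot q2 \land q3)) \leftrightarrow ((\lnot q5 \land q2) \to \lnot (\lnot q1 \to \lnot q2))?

16

Initial set: {(((q3 \land q3) \lor (\lnot q2 \land q3)) \leftrightarrow ((\lnot q5 \land q2) \to \lnot (\lnot q1 \to \lnot q2)))}.
(((q3 \land q3) \lor (\lnot q2 \land q3)) \leftrightarrow ((\lnot q5 \land q2) \to \lnot (\lnot q1 \to \lnot q2))): β-rule — branch into ((q3 \land q3) \lor (\lnot q2 \land q3)), ((\lnot q5 \land q2) \to \lnot (\lnot q1 \to \lnot q2))  //  \lnot ((q3 \land q3) \lor (\lnot q2 \land q3)), \lnot ((\lnot q5 \land q2) \to \lnot (\lnot q1 \to \lnot q2)).
  branch 1 (add ((q3 \land q3) \lor (\lnot q2 \land q3)), ((\lnot q5 \land q2) \to \lnot (\lnot q1 \to \lnot q2))):
    ((q3 \land q3) \lor (\lnot q2 \land q3)): β-rule — branch into (q3 \land q3)  //  (\lnot q2 \land q3).
      branch 1.1 (add (q3 \land q3)):
        (q3 \land q3): α-rule — add q3, q3.
        ((\lnot q5 \land q2) \to \lnot (\lnot q1 \to \lnot q2)): β-rule — branch into \lnot (\lnot q5 \land q2)  //  \lnot (\lnot q1 \to \lnot q2).
          branch 1.1.1 (add \lnot (\lnot q5 \land q2)):
            \lnot (\lnot q5 \land q2): β-rule — branch into \lnot \lnot q5  //  \lnot q2.
              branch 1.1.1.1 (add \lnot \lnot q5):
                ○ open, literals {q3=1, q5=1}.
              branch 1.1.1.2 (add \lnot q2):
                ○ open, literals {q2=0, q3=1}.
          branch 1.1.2 (add \lnot (\lnot q1 \to \lnot q2)):
            \lnot (\lnot q1 \to \lnot q2): α-rule — add \lnot q1, \lnot \lnot q2.
            ○ open, literals {q1=0, q2=1, q3=1}.
      branch 1.2 (add (\lnot q2 \land q3)):
        (\lnot q2 \land q3): α-rule — add \lnot q2, q3.
        ((\lnot q5 \land q2) \to \lnot (\lnot q1 \to \lnot q2)): β-rule — branch into \lnot (\lnot q5 \land q2)  //  \lnot (\lnot q1 \to \lnot q2).
          branch 1.2.1 (add \lnot (\lnot q5 \land q2)):
            \lnot (\lnot q5 \land q2): β-rule — branch into \lnot \lnot q5  //  \lnot q2.
              branch 1.2.1.1 (add \lnot \lnot q5):
                ○ open, literals {q2=0, q3=1, q5=1}.
              branch 1.2.1.2 (add \lnot q2):
                ○ open, literals {q2=0, q3=1}.
          branch 1.2.2 (add \lnot (\lnot q1 \to \lnot q2)):
            \lnot (\lnot q1 \to \lnot q2): α-rule — add \lnot q1, \lnot \lnot q2.
            × closes — contains both q2 and \lnot q2.
  branch 2 (add \lnot ((q3 \land q3) \lor (\lnot q2 \land q3)), \lnot ((\lnot q5 \land q2) \to \lnot (\lnot q1 \to \lnot q2))):
    \lnot ((q3 \land q3) \lor (\lnot q2 \land q3)): α-rule — add \lnot (q3 \land q3), \lnot (\lnot q2 \land q3).
    \lnot ((\lnot q5 \land q2) \to \lnot (\lnot q1 \to \lnot q2)): α-rule — add (\lnot q5 \land q2), \lnot \lnot (\lnot q1 \to \lnot q2).
    (\lnot q5 \land q2): α-rule — add \lnot q5, q2.
    \lnot (q3 \land q3): β-rule — branch into \lnot q3  //  \lnot q3.
      branch 2.1 (add \lnot q3):
        \lnot (\lnot q2 \land q3): β-rule — branch into \lnot \lnot q2  //  \lnot q3.
          branch 2.1.1 (add \lnot \lnot q2):
            \lnot \lnot (\lnot q1 \to \lnot q2): β-rule — branch into \lnot \lnot q1  //  \lnot q2.
              branch 2.1.1.1 (add \lnot \lnot q1):
                ○ open, literals {q1=1, q2=1, q3=0, q5=0}.
              branch 2.1.1.2 (add \lnot q2):
                × closes — contains both q2 and \lnot q2.
          branch 2.1.2 (add \lnot q3):
            \lnot \lnot (\lnot q1 \to \lnot q2): β-rule — branch into \lnot \lnot q1  //  \lnot q2.
              branch 2.1.2.1 (add \lnot \lnot q1):
                ○ open, literals {q1=1, q2=1, q3=0, q5=0}.
              branch 2.1.2.2 (add \lnot q2):
                × closes — contains both q2 and \lnot q2.
      branch 2.2 (add \lnot q3):
        \lnot (\lnot q2 \land q3): β-rule — branch into \lnot \lnot q2  //  \lnot q3.
          branch 2.2.1 (add \lnot \lnot q2):
            \lnot \lnot (\lnot q1 \to \lnot q2): β-rule — branch into \lnot \lnot q1  //  \lnot q2.
              branch 2.2.1.1 (add \lnot \lnot q1):
                ○ open, literals {q1=1, q2=1, q3=0, q5=0}.
              branch 2.2.1.2 (add \lnot q2):
                × closes — contains both q2 and \lnot q2.
          branch 2.2.2 (add \lnot q3):
            \lnot \lnot (\lnot q1 \to \lnot q2): β-rule — branch into \lnot \lnot q1  //  \lnot q2.
              branch 2.2.2.1 (add \lnot \lnot q1):
                ○ open, literals {q1=1, q2=1, q3=0, q5=0}.
              branch 2.2.2.2 (add \lnot q2):
                × closes — contains both q2 and \lnot q2.
5 branches closed, 9 open.
Each open branch fixes some atoms; the unmentioned ones are free. Counting distinct full assignments: branch {q3=1, q5=1} (q1, q2, q4) contributes 8 new; branch {q2=0, q3=1} (q1, q4, q5) contributes 4 new; branch {q1=0, q2=1, q3=1} (q4, q5) contributes 2 new; branch {q2=0, q3=1, q5=1} (q1, q4) contributes 0 new; branch {q2=0, q3=1} (q1, q4, q5) contributes 0 new; branch {q1=1, q2=1, q3=0, q5=0} (q4) contributes 2 new; branch {q1=1, q2=1, q3=0, q5=0} (q4) contributes 0 new; branch {q1=1, q2=1, q3=0, q5=0} (q4) contributes 0 new; branch {q1=1, q2=1, q3=0, q5=0} (q4) contributes 0 new. Total: 16.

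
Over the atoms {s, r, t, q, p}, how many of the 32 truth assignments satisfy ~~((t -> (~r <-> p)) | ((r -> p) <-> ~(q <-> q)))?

Initial set: {T ~~((t -> (~r <-> p)) | ((r -> p) <-> ~(q <-> q)))}.
T ~~((t -> (~r <-> p)) | ((r -> p) <-> ~(q <-> q))): drop double negation, giving T ((t -> (~r <-> p)) | ((r -> p) <-> ~(q <-> q))).
T ((t -> (~r <-> p)) | ((r -> p) <-> ~(q <-> q))): β-rule — branch into T (t -> (~r <-> p))  //  T ((r -> p) <-> ~(q <-> q)).
  branch 1 (add T (t -> (~r <-> p))):
    T (t -> (~r <-> p)): β-rule — branch into F t  //  T (~r <-> p).
      branch 1.1 (add F t):
        ○ open, literals {t=F}.
      branch 1.2 (add T (~r <-> p)):
        T (~r <-> p): β-rule — branch into T ~r, T p  //  F ~r, F p.
          branch 1.2.1 (add T ~r, T p):
            ○ open, literals {p=T, r=F}.
          branch 1.2.2 (add F ~r, F p):
            ○ open, literals {p=F, r=T}.
  branch 2 (add T ((r -> p) <-> ~(q <-> q))):
    T ((r -> p) <-> ~(q <-> q)): β-rule — branch into T (r -> p), T ~(q <-> q)  //  F (r -> p), F ~(q <-> q).
      branch 2.1 (add T (r -> p), T ~(q <-> q)):
        T (r -> p): β-rule — branch into F r  //  T p.
          branch 2.1.1 (add F r):
            T ~(q <-> q): β-rule — branch into T q, F q  //  F q, T q.
              branch 2.1.1.1 (add T q, F q):
                × closes — contains both q and ~q.
              branch 2.1.1.2 (add F q, T q):
                × closes — contains both q and ~q.
          branch 2.1.2 (add T p):
            T ~(q <-> q): β-rule — branch into T q, F q  //  F q, T q.
              branch 2.1.2.1 (add T q, F q):
                × closes — contains both q and ~q.
              branch 2.1.2.2 (add F q, T q):
                × closes — contains both q and ~q.
      branch 2.2 (add F (r -> p), F ~(q <-> q)):
        F (r -> p): α-rule — add T r, F p.
        F ~(q <-> q): β-rule — branch into T q, T q  //  F q, F q.
          branch 2.2.1 (add T q, T q):
            ○ open, literals {p=F, q=T, r=T}.
          branch 2.2.2 (add F q, F q):
            ○ open, literals {p=F, q=F, r=T}.
4 branches closed, 5 open.
Each open branch fixes some atoms; the unmentioned ones are free. Counting distinct full assignments: branch {t=F} (s, r, q, p) contributes 16 new; branch {p=T, r=F} (s, t, q) contributes 4 new; branch {p=F, r=T} (s, t, q) contributes 4 new; branch {p=F, q=T, r=T} (s, t) contributes 0 new; branch {p=F, q=F, r=T} (s, t) contributes 0 new. Total: 24.

24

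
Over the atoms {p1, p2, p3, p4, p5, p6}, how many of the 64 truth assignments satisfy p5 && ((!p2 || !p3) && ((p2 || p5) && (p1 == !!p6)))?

Initial set: {(p5 && ((!p2 || !p3) && ((p2 || p5) && (p1 == !!p6))))}.
(p5 && ((!p2 || !p3) && ((p2 || p5) && (p1 == !!p6)))): α-rule — add p5, ((!p2 || !p3) && ((p2 || p5) && (p1 == !!p6))).
((!p2 || !p3) && ((p2 || p5) && (p1 == !!p6))): α-rule — add (!p2 || !p3), ((p2 || p5) && (p1 == !!p6)).
((p2 || p5) && (p1 == !!p6)): α-rule — add (p2 || p5), (p1 == !!p6).
(!p2 || !p3): β-rule — branch into !p2  //  !p3.
  branch 1 (add !p2):
    (p2 || p5): β-rule — branch into p2  //  p5.
      branch 1.1 (add p2):
        × closes — contains both p2 and !p2.
      branch 1.2 (add p5):
        (p1 == !!p6): β-rule — branch into p1, !!p6  //  !p1, !!!p6.
          branch 1.2.1 (add p1, !!p6):
            !!p6: drop double negation, giving p6.
            ○ open, literals {p1=1, p2=0, p5=1, p6=1}.
          branch 1.2.2 (add !p1, !!!p6):
            !!!p6: drop double negation, giving !p6.
            ○ open, literals {p1=0, p2=0, p5=1, p6=0}.
  branch 2 (add !p3):
    (p2 || p5): β-rule — branch into p2  //  p5.
      branch 2.1 (add p2):
        (p1 == !!p6): β-rule — branch into p1, !!p6  //  !p1, !!!p6.
          branch 2.1.1 (add p1, !!p6):
            !!p6: drop double negation, giving p6.
            ○ open, literals {p1=1, p2=1, p3=0, p5=1, p6=1}.
          branch 2.1.2 (add !p1, !!!p6):
            !!!p6: drop double negation, giving !p6.
            ○ open, literals {p1=0, p2=1, p3=0, p5=1, p6=0}.
      branch 2.2 (add p5):
        (p1 == !!p6): β-rule — branch into p1, !!p6  //  !p1, !!!p6.
          branch 2.2.1 (add p1, !!p6):
            !!p6: drop double negation, giving p6.
            ○ open, literals {p1=1, p3=0, p5=1, p6=1}.
          branch 2.2.2 (add !p1, !!!p6):
            !!!p6: drop double negation, giving !p6.
            ○ open, literals {p1=0, p3=0, p5=1, p6=0}.
1 branch closed, 6 open.
Each open branch fixes some atoms; the unmentioned ones are free. Counting distinct full assignments: branch {p1=1, p2=0, p5=1, p6=1} (p3, p4) contributes 4 new; branch {p1=0, p2=0, p5=1, p6=0} (p3, p4) contributes 4 new; branch {p1=1, p2=1, p3=0, p5=1, p6=1} (p4) contributes 2 new; branch {p1=0, p2=1, p3=0, p5=1, p6=0} (p4) contributes 2 new; branch {p1=1, p3=0, p5=1, p6=1} (p2, p4) contributes 0 new; branch {p1=0, p3=0, p5=1, p6=0} (p2, p4) contributes 0 new. Total: 12.

12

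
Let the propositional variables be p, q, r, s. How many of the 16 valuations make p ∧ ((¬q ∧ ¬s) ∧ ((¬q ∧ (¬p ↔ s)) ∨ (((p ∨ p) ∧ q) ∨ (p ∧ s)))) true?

Initial set: {T (p ∧ ((¬q ∧ ¬s) ∧ ((¬q ∧ (¬p ↔ s)) ∨ (((p ∨ p) ∧ q) ∨ (p ∧ s)))))}.
T (p ∧ ((¬q ∧ ¬s) ∧ ((¬q ∧ (¬p ↔ s)) ∨ (((p ∨ p) ∧ q) ∨ (p ∧ s))))): α-rule — add T p, T ((¬q ∧ ¬s) ∧ ((¬q ∧ (¬p ↔ s)) ∨ (((p ∨ p) ∧ q) ∨ (p ∧ s)))).
T ((¬q ∧ ¬s) ∧ ((¬q ∧ (¬p ↔ s)) ∨ (((p ∨ p) ∧ q) ∨ (p ∧ s)))): α-rule — add T (¬q ∧ ¬s), T ((¬q ∧ (¬p ↔ s)) ∨ (((p ∨ p) ∧ q) ∨ (p ∧ s))).
T (¬q ∧ ¬s): α-rule — add T ¬q, T ¬s.
T ((¬q ∧ (¬p ↔ s)) ∨ (((p ∨ p) ∧ q) ∨ (p ∧ s))): β-rule — branch into T (¬q ∧ (¬p ↔ s))  //  T (((p ∨ p) ∧ q) ∨ (p ∧ s)).
  branch 1 (add T (¬q ∧ (¬p ↔ s))):
    T (¬q ∧ (¬p ↔ s)): α-rule — add T ¬q, T (¬p ↔ s).
    T (¬p ↔ s): β-rule — branch into T ¬p, T s  //  F ¬p, F s.
      branch 1.1 (add T ¬p, T s):
        × closes — contains both p and ¬p.
      branch 1.2 (add F ¬p, F s):
        ○ open, literals {p=T, q=F, s=F}.
  branch 2 (add T (((p ∨ p) ∧ q) ∨ (p ∧ s))):
    T (((p ∨ p) ∧ q) ∨ (p ∧ s)): β-rule — branch into T ((p ∨ p) ∧ q)  //  T (p ∧ s).
      branch 2.1 (add T ((p ∨ p) ∧ q)):
        T ((p ∨ p) ∧ q): α-rule — add T (p ∨ p), T q.
        × closes — contains both q and ¬q.
      branch 2.2 (add T (p ∧ s)):
        T (p ∧ s): α-rule — add T p, T s.
        × closes — contains both s and ¬s.
3 branches closed, 1 open.
Each open branch fixes some atoms; the unmentioned ones are free. Counting distinct full assignments: branch {p=T, q=F, s=F} (r) contributes 2 new. Total: 2.

2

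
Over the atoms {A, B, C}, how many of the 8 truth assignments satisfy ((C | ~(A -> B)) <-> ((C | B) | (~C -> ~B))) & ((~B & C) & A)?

1

Initial set: {(((C | ~(A -> B)) <-> ((C | B) | (~C -> ~B))) & ((~B & C) & A))}.
(((C | ~(A -> B)) <-> ((C | B) | (~C -> ~B))) & ((~B & C) & A)): α-rule — add ((C | ~(A -> B)) <-> ((C | B) | (~C -> ~B))), ((~B & C) & A).
((~B & C) & A): α-rule — add (~B & C), A.
(~B & C): α-rule — add ~B, C.
((C | ~(A -> B)) <-> ((C | B) | (~C -> ~B))): β-rule — branch into (C | ~(A -> B)), ((C | B) | (~C -> ~B))  //  ~(C | ~(A -> B)), ~((C | B) | (~C -> ~B)).
  branch 1 (add (C | ~(A -> B)), ((C | B) | (~C -> ~B))):
    (C | ~(A -> B)): β-rule — branch into C  //  ~(A -> B).
      branch 1.1 (add C):
        ((C | B) | (~C -> ~B)): β-rule — branch into (C | B)  //  (~C -> ~B).
          branch 1.1.1 (add (C | B)):
            (C | B): β-rule — branch into C  //  B.
              branch 1.1.1.1 (add C):
                ○ open, literals {A=T, B=F, C=T}.
              branch 1.1.1.2 (add B):
                × closes — contains both B and ~B.
          branch 1.1.2 (add (~C -> ~B)):
            (~C -> ~B): β-rule — branch into ~~C  //  ~B.
              branch 1.1.2.1 (add ~~C):
                ○ open, literals {A=T, B=F, C=T}.
              branch 1.1.2.2 (add ~B):
                ○ open, literals {A=T, B=F, C=T}.
      branch 1.2 (add ~(A -> B)):
        ~(A -> B): α-rule — add A, ~B.
        ((C | B) | (~C -> ~B)): β-rule — branch into (C | B)  //  (~C -> ~B).
          branch 1.2.1 (add (C | B)):
            (C | B): β-rule — branch into C  //  B.
              branch 1.2.1.1 (add C):
                ○ open, literals {A=T, B=F, C=T}.
              branch 1.2.1.2 (add B):
                × closes — contains both B and ~B.
          branch 1.2.2 (add (~C -> ~B)):
            (~C -> ~B): β-rule — branch into ~~C  //  ~B.
              branch 1.2.2.1 (add ~~C):
                ○ open, literals {A=T, B=F, C=T}.
              branch 1.2.2.2 (add ~B):
                ○ open, literals {A=T, B=F, C=T}.
  branch 2 (add ~(C | ~(A -> B)), ~((C | B) | (~C -> ~B))):
    ~(C | ~(A -> B)): α-rule — add ~C, ~~(A -> B).
    × closes — contains both C and ~C.
3 branches closed, 6 open.
Each open branch fixes some atoms; the unmentioned ones are free. Counting distinct full assignments: branch {A=T, B=F, C=T} (none free) contributes 1 new; branch {A=T, B=F, C=T} (none free) contributes 0 new; branch {A=T, B=F, C=T} (none free) contributes 0 new; branch {A=T, B=F, C=T} (none free) contributes 0 new; branch {A=T, B=F, C=T} (none free) contributes 0 new; branch {A=T, B=F, C=T} (none free) contributes 0 new. Total: 1.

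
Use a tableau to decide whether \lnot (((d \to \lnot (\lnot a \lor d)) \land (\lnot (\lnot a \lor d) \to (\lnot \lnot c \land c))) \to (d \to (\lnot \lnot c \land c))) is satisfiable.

Unsatisfiable

Initial set: {T \lnot (((d \to \lnot (\lnot a \lor d)) \land (\lnot (\lnot a \lor d) \to (\lnot \lnot c \land c))) \to (d \to (\lnot \lnot c \land c)))}.
T \lnot (((d \to \lnot (\lnot a \lor d)) \land (\lnot (\lnot a \lor d) \to (\lnot \lnot c \land c))) \to (d \to (\lnot \lnot c \land c))): α-rule — add T ((d \to \lnot (\lnot a \lor d)) \land (\lnot (\lnot a \lor d) \to (\lnot \lnot c \land c))), F (d \to (\lnot \lnot c \land c)).
T ((d \to \lnot (\lnot a \lor d)) \land (\lnot (\lnot a \lor d) \to (\lnot \lnot c \land c))): α-rule — add T (d \to \lnot (\lnot a \lor d)), T (\lnot (\lnot a \lor d) \to (\lnot \lnot c \land c)).
F (d \to (\lnot \lnot c \land c)): α-rule — add T d, F (\lnot \lnot c \land c).
T (d \to \lnot (\lnot a \lor d)): β-rule — branch into F d  //  T \lnot (\lnot a \lor d).
  branch 1 (add F d):
    × closes — contains both d and \lnot d.
  branch 2 (add T \lnot (\lnot a \lor d)):
    T \lnot (\lnot a \lor d): α-rule — add F \lnot a, F d.
    × closes — contains both d and \lnot d.
All 2 branches close.
Every branch closed; the formula is unsatisfiable.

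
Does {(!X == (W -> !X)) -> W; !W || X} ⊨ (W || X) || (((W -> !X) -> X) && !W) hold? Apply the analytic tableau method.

Initial set: {((!X == (W -> !X)) -> W); (!W || X); !((W || X) || (((W -> !X) -> X) && !W))}.
!((W || X) || (((W -> !X) -> X) && !W)): α-rule — add !(W || X), !(((W -> !X) -> X) && !W).
!(W || X): α-rule — add !W, !X.
((!X == (W -> !X)) -> W): β-rule — branch into !(!X == (W -> !X))  //  W.
  branch 1 (add !(!X == (W -> !X))):
    (!W || X): β-rule — branch into !W  //  X.
      branch 1.1 (add !W):
        !(((W -> !X) -> X) && !W): β-rule — branch into !((W -> !X) -> X)  //  !!W.
          branch 1.1.1 (add !((W -> !X) -> X)):
            !((W -> !X) -> X): α-rule — add (W -> !X), !X.
            !(!X == (W -> !X)): β-rule — branch into !X, !(W -> !X)  //  !!X, (W -> !X).
              branch 1.1.1.1 (add !X, !(W -> !X)):
                !(W -> !X): α-rule — add W, !!X.
                × closes — contains both W and !W.
              branch 1.1.1.2 (add !!X, (W -> !X)):
                × closes — contains both X and !X.
          branch 1.1.2 (add !!W):
            × closes — contains both W and !W.
      branch 1.2 (add X):
        × closes — contains both X and !X.
  branch 2 (add W):
    × closes — contains both W and !W.
All 5 branches close.
Every branch closed, so the premises entail the conclusion.

Yes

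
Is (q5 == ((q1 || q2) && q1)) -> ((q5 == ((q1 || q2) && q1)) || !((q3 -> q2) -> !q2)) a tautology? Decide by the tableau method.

Assume the negation and expand:
Initial set: {!((q5 == ((q1 || q2) && q1)) -> ((q5 == ((q1 || q2) && q1)) || !((q3 -> q2) -> !q2)))}.
!((q5 == ((q1 || q2) && q1)) -> ((q5 == ((q1 || q2) && q1)) || !((q3 -> q2) -> !q2))): α-rule — add (q5 == ((q1 || q2) && q1)), !((q5 == ((q1 || q2) && q1)) || !((q3 -> q2) -> !q2)).
!((q5 == ((q1 || q2) && q1)) || !((q3 -> q2) -> !q2)): α-rule — add !(q5 == ((q1 || q2) && q1)), !!((q3 -> q2) -> !q2).
(q5 == ((q1 || q2) && q1)): β-rule — branch into q5, ((q1 || q2) && q1)  //  !q5, !((q1 || q2) && q1).
  branch 1 (add q5, ((q1 || q2) && q1)):
    ((q1 || q2) && q1): α-rule — add (q1 || q2), q1.
    !(q5 == ((q1 || q2) && q1)): β-rule — branch into q5, !((q1 || q2) && q1)  //  !q5, ((q1 || q2) && q1).
      branch 1.1 (add q5, !((q1 || q2) && q1)):
        !!((q3 -> q2) -> !q2): β-rule — branch into !(q3 -> q2)  //  !q2.
          branch 1.1.1 (add !(q3 -> q2)):
            !(q3 -> q2): α-rule — add q3, !q2.
            (q1 || q2): β-rule — branch into q1  //  q2.
              branch 1.1.1.1 (add q1):
                !((q1 || q2) && q1): β-rule — branch into !(q1 || q2)  //  !q1.
                  branch 1.1.1.1.1 (add !(q1 || q2)):
                    !(q1 || q2): α-rule — add !q1, !q2.
                    × closes — contains both q1 and !q1.
                  branch 1.1.1.1.2 (add !q1):
                    × closes — contains both q1 and !q1.
              branch 1.1.1.2 (add q2):
                × closes — contains both q2 and !q2.
          branch 1.1.2 (add !q2):
            (q1 || q2): β-rule — branch into q1  //  q2.
              branch 1.1.2.1 (add q1):
                !((q1 || q2) && q1): β-rule — branch into !(q1 || q2)  //  !q1.
                  branch 1.1.2.1.1 (add !(q1 || q2)):
                    !(q1 || q2): α-rule — add !q1, !q2.
                    × closes — contains both q1 and !q1.
                  branch 1.1.2.1.2 (add !q1):
                    × closes — contains both q1 and !q1.
              branch 1.1.2.2 (add q2):
                × closes — contains both q2 and !q2.
      branch 1.2 (add !q5, ((q1 || q2) && q1)):
        × closes — contains both q5 and !q5.
  branch 2 (add !q5, !((q1 || q2) && q1)):
    !(q5 == ((q1 || q2) && q1)): β-rule — branch into q5, !((q1 || q2) && q1)  //  !q5, ((q1 || q2) && q1).
      branch 2.1 (add q5, !((q1 || q2) && q1)):
        × closes — contains both q5 and !q5.
      branch 2.2 (add !q5, ((q1 || q2) && q1)):
        ((q1 || q2) && q1): α-rule — add (q1 || q2), q1.
        !!((q3 -> q2) -> !q2): β-rule — branch into !(q3 -> q2)  //  !q2.
          branch 2.2.1 (add !(q3 -> q2)):
            !(q3 -> q2): α-rule — add q3, !q2.
            !((q1 || q2) && q1): β-rule — branch into !(q1 || q2)  //  !q1.
              branch 2.2.1.1 (add !(q1 || q2)):
                !(q1 || q2): α-rule — add !q1, !q2.
                × closes — contains both q1 and !q1.
              branch 2.2.1.2 (add !q1):
                × closes — contains both q1 and !q1.
          branch 2.2.2 (add !q2):
            !((q1 || q2) && q1): β-rule — branch into !(q1 || q2)  //  !q1.
              branch 2.2.2.1 (add !(q1 || q2)):
                !(q1 || q2): α-rule — add !q1, !q2.
                × closes — contains both q1 and !q1.
              branch 2.2.2.2 (add !q1):
                × closes — contains both q1 and !q1.
All 12 branches close.
Every branch closed, so the negation is unsatisfiable and the formula is valid.

Valid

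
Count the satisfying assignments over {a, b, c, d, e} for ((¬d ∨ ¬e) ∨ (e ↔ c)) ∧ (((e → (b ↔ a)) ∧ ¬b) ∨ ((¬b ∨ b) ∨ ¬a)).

Initial set: {(((¬d ∨ ¬e) ∨ (e ↔ c)) ∧ (((e → (b ↔ a)) ∧ ¬b) ∨ ((¬b ∨ b) ∨ ¬a)))}.
(((¬d ∨ ¬e) ∨ (e ↔ c)) ∧ (((e → (b ↔ a)) ∧ ¬b) ∨ ((¬b ∨ b) ∨ ¬a))): α-rule — add ((¬d ∨ ¬e) ∨ (e ↔ c)), (((e → (b ↔ a)) ∧ ¬b) ∨ ((¬b ∨ b) ∨ ¬a)).
((¬d ∨ ¬e) ∨ (e ↔ c)): β-rule — branch into (¬d ∨ ¬e)  //  (e ↔ c).
  branch 1 (add (¬d ∨ ¬e)):
    (((e → (b ↔ a)) ∧ ¬b) ∨ ((¬b ∨ b) ∨ ¬a)): β-rule — branch into ((e → (b ↔ a)) ∧ ¬b)  //  ((¬b ∨ b) ∨ ¬a).
      branch 1.1 (add ((e → (b ↔ a)) ∧ ¬b)):
        ((e → (b ↔ a)) ∧ ¬b): α-rule — add (e → (b ↔ a)), ¬b.
        (¬d ∨ ¬e): β-rule — branch into ¬d  //  ¬e.
          branch 1.1.1 (add ¬d):
            (e → (b ↔ a)): β-rule — branch into ¬e  //  (b ↔ a).
              branch 1.1.1.1 (add ¬e):
                ○ open, literals {b=0, d=0, e=0}.
              branch 1.1.1.2 (add (b ↔ a)):
                (b ↔ a): β-rule — branch into b, a  //  ¬b, ¬a.
                  branch 1.1.1.2.1 (add b, a):
                    × closes — contains both b and ¬b.
                  branch 1.1.1.2.2 (add ¬b, ¬a):
                    ○ open, literals {a=0, b=0, d=0}.
          branch 1.1.2 (add ¬e):
            (e → (b ↔ a)): β-rule — branch into ¬e  //  (b ↔ a).
              branch 1.1.2.1 (add ¬e):
                ○ open, literals {b=0, e=0}.
              branch 1.1.2.2 (add (b ↔ a)):
                (b ↔ a): β-rule — branch into b, a  //  ¬b, ¬a.
                  branch 1.1.2.2.1 (add b, a):
                    × closes — contains both b and ¬b.
                  branch 1.1.2.2.2 (add ¬b, ¬a):
                    ○ open, literals {a=0, b=0, e=0}.
      branch 1.2 (add ((¬b ∨ b) ∨ ¬a)):
        (¬d ∨ ¬e): β-rule — branch into ¬d  //  ¬e.
          branch 1.2.1 (add ¬d):
            ((¬b ∨ b) ∨ ¬a): β-rule — branch into (¬b ∨ b)  //  ¬a.
              branch 1.2.1.1 (add (¬b ∨ b)):
                (¬b ∨ b): β-rule — branch into ¬b  //  b.
                  branch 1.2.1.1.1 (add ¬b):
                    ○ open, literals {b=0, d=0}.
                  branch 1.2.1.1.2 (add b):
                    ○ open, literals {b=1, d=0}.
              branch 1.2.1.2 (add ¬a):
                ○ open, literals {a=0, d=0}.
          branch 1.2.2 (add ¬e):
            ((¬b ∨ b) ∨ ¬a): β-rule — branch into (¬b ∨ b)  //  ¬a.
              branch 1.2.2.1 (add (¬b ∨ b)):
                (¬b ∨ b): β-rule — branch into ¬b  //  b.
                  branch 1.2.2.1.1 (add ¬b):
                    ○ open, literals {b=0, e=0}.
                  branch 1.2.2.1.2 (add b):
                    ○ open, literals {b=1, e=0}.
              branch 1.2.2.2 (add ¬a):
                ○ open, literals {a=0, e=0}.
  branch 2 (add (e ↔ c)):
    (((e → (b ↔ a)) ∧ ¬b) ∨ ((¬b ∨ b) ∨ ¬a)): β-rule — branch into ((e → (b ↔ a)) ∧ ¬b)  //  ((¬b ∨ b) ∨ ¬a).
      branch 2.1 (add ((e → (b ↔ a)) ∧ ¬b)):
        ((e → (b ↔ a)) ∧ ¬b): α-rule — add (e → (b ↔ a)), ¬b.
        (e ↔ c): β-rule — branch into e, c  //  ¬e, ¬c.
          branch 2.1.1 (add e, c):
            (e → (b ↔ a)): β-rule — branch into ¬e  //  (b ↔ a).
              branch 2.1.1.1 (add ¬e):
                × closes — contains both e and ¬e.
              branch 2.1.1.2 (add (b ↔ a)):
                (b ↔ a): β-rule — branch into b, a  //  ¬b, ¬a.
                  branch 2.1.1.2.1 (add b, a):
                    × closes — contains both b and ¬b.
                  branch 2.1.1.2.2 (add ¬b, ¬a):
                    ○ open, literals {a=0, b=0, c=1, e=1}.
          branch 2.1.2 (add ¬e, ¬c):
            (e → (b ↔ a)): β-rule — branch into ¬e  //  (b ↔ a).
              branch 2.1.2.1 (add ¬e):
                ○ open, literals {b=0, c=0, e=0}.
              branch 2.1.2.2 (add (b ↔ a)):
                (b ↔ a): β-rule — branch into b, a  //  ¬b, ¬a.
                  branch 2.1.2.2.1 (add b, a):
                    × closes — contains both b and ¬b.
                  branch 2.1.2.2.2 (add ¬b, ¬a):
                    ○ open, literals {a=0, b=0, c=0, e=0}.
      branch 2.2 (add ((¬b ∨ b) ∨ ¬a)):
        (e ↔ c): β-rule — branch into e, c  //  ¬e, ¬c.
          branch 2.2.1 (add e, c):
            ((¬b ∨ b) ∨ ¬a): β-rule — branch into (¬b ∨ b)  //  ¬a.
              branch 2.2.1.1 (add (¬b ∨ b)):
                (¬b ∨ b): β-rule — branch into ¬b  //  b.
                  branch 2.2.1.1.1 (add ¬b):
                    ○ open, literals {b=0, c=1, e=1}.
                  branch 2.2.1.1.2 (add b):
                    ○ open, literals {b=1, c=1, e=1}.
              branch 2.2.1.2 (add ¬a):
                ○ open, literals {a=0, c=1, e=1}.
          branch 2.2.2 (add ¬e, ¬c):
            ((¬b ∨ b) ∨ ¬a): β-rule — branch into (¬b ∨ b)  //  ¬a.
              branch 2.2.2.1 (add (¬b ∨ b)):
                (¬b ∨ b): β-rule — branch into ¬b  //  b.
                  branch 2.2.2.1.1 (add ¬b):
                    ○ open, literals {b=0, c=0, e=0}.
                  branch 2.2.2.1.2 (add b):
                    ○ open, literals {b=1, c=0, e=0}.
              branch 2.2.2.2 (add ¬a):
                ○ open, literals {a=0, c=0, e=0}.
5 branches closed, 19 open.
Each open branch fixes some atoms; the unmentioned ones are free. Counting distinct full assignments: branch {b=0, d=0, e=0} (a, c) contributes 4 new; branch {a=0, b=0, d=0} (c, e) contributes 2 new; branch {b=0, e=0} (a, c, d) contributes 4 new; branch {a=0, b=0, e=0} (c, d) contributes 0 new; branch {b=0, d=0} (a, c, e) contributes 2 new; branch {b=1, d=0} (a, c, e) contributes 8 new; branch {a=0, d=0} (b, c, e) contributes 0 new; branch {b=0, e=0} (a, c, d) contributes 0 new; branch {b=1, e=0} (a, c, d) contributes 4 new; branch {a=0, e=0} (b, c, d) contributes 0 new; branch {a=0, b=0, c=1, e=1} (d) contributes 1 new; branch {b=0, c=0, e=0} (a, d) contributes 0 new; branch {a=0, b=0, c=0, e=0} (d) contributes 0 new; branch {b=0, c=1, e=1} (a, d) contributes 1 new; branch {b=1, c=1, e=1} (a, d) contributes 2 new; branch {a=0, c=1, e=1} (b, d) contributes 0 new; branch {b=0, c=0, e=0} (a, d) contributes 0 new; branch {b=1, c=0, e=0} (a, d) contributes 0 new; branch {a=0, c=0, e=0} (b, d) contributes 0 new. Total: 28.

28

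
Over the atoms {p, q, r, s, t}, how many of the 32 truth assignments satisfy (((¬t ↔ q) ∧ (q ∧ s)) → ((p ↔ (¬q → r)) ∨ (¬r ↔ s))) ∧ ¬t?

15

Initial set: {T ((((¬t ↔ q) ∧ (q ∧ s)) → ((p ↔ (¬q → r)) ∨ (¬r ↔ s))) ∧ ¬t)}.
T ((((¬t ↔ q) ∧ (q ∧ s)) → ((p ↔ (¬q → r)) ∨ (¬r ↔ s))) ∧ ¬t): α-rule — add T (((¬t ↔ q) ∧ (q ∧ s)) → ((p ↔ (¬q → r)) ∨ (¬r ↔ s))), T ¬t.
T (((¬t ↔ q) ∧ (q ∧ s)) → ((p ↔ (¬q → r)) ∨ (¬r ↔ s))): β-rule — branch into F ((¬t ↔ q) ∧ (q ∧ s))  //  T ((p ↔ (¬q → r)) ∨ (¬r ↔ s)).
  branch 1 (add F ((¬t ↔ q) ∧ (q ∧ s))):
    F ((¬t ↔ q) ∧ (q ∧ s)): β-rule — branch into F (¬t ↔ q)  //  F (q ∧ s).
      branch 1.1 (add F (¬t ↔ q)):
        F (¬t ↔ q): β-rule — branch into T ¬t, F q  //  F ¬t, T q.
          branch 1.1.1 (add T ¬t, F q):
            ○ open, literals {q=F, t=F}.
          branch 1.1.2 (add F ¬t, T q):
            × closes — contains both t and ¬t.
      branch 1.2 (add F (q ∧ s)):
        F (q ∧ s): β-rule — branch into F q  //  F s.
          branch 1.2.1 (add F q):
            ○ open, literals {q=F, t=F}.
          branch 1.2.2 (add F s):
            ○ open, literals {s=F, t=F}.
  branch 2 (add T ((p ↔ (¬q → r)) ∨ (¬r ↔ s))):
    T ((p ↔ (¬q → r)) ∨ (¬r ↔ s)): β-rule — branch into T (p ↔ (¬q → r))  //  T (¬r ↔ s).
      branch 2.1 (add T (p ↔ (¬q → r))):
        T (p ↔ (¬q → r)): β-rule — branch into T p, T (¬q → r)  //  F p, F (¬q → r).
          branch 2.1.1 (add T p, T (¬q → r)):
            T (¬q → r): β-rule — branch into F ¬q  //  T r.
              branch 2.1.1.1 (add F ¬q):
                ○ open, literals {p=T, q=T, t=F}.
              branch 2.1.1.2 (add T r):
                ○ open, literals {p=T, r=T, t=F}.
          branch 2.1.2 (add F p, F (¬q → r)):
            F (¬q → r): α-rule — add T ¬q, F r.
            ○ open, literals {p=F, q=F, r=F, t=F}.
      branch 2.2 (add T (¬r ↔ s)):
        T (¬r ↔ s): β-rule — branch into T ¬r, T s  //  F ¬r, F s.
          branch 2.2.1 (add T ¬r, T s):
            ○ open, literals {r=F, s=T, t=F}.
          branch 2.2.2 (add F ¬r, F s):
            ○ open, literals {r=T, s=F, t=F}.
1 branch closed, 8 open.
Each open branch fixes some atoms; the unmentioned ones are free. Counting distinct full assignments: branch {q=F, t=F} (p, r, s) contributes 8 new; branch {q=F, t=F} (p, r, s) contributes 0 new; branch {s=F, t=F} (p, q, r) contributes 4 new; branch {p=T, q=T, t=F} (r, s) contributes 2 new; branch {p=T, r=T, t=F} (q, s) contributes 0 new; branch {p=F, q=F, r=F, t=F} (s) contributes 0 new; branch {r=F, s=T, t=F} (p, q) contributes 1 new; branch {r=T, s=F, t=F} (p, q) contributes 0 new. Total: 15.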